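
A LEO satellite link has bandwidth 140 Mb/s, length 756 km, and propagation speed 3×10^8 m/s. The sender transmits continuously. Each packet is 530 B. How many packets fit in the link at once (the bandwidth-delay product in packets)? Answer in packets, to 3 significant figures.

83.2 packets

Propagation delay = 756000 / 300000000 = 0.00252 s.
BDP = R × t_prop = 140000000 × 0.00252 = 352800 bits.
In packets of 4240 bits: 83.2 packets.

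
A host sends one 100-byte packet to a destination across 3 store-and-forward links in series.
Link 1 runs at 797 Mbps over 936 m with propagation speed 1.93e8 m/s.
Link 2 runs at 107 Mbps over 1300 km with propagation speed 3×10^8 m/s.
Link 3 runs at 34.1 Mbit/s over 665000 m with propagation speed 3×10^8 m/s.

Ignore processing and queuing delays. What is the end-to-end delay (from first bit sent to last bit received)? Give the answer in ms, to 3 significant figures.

L = 100 × 8 = 800 bits.
Transmission delays (L/R per hop): 0.00100376, 0.00747664, 0.0234604 ms; sum = 0.0319408 ms.
Propagation delays (d/s per hop): 0.00484974, 4.33333, 2.21667 ms; sum = 6.55485 ms.
End-to-end = 6.59 ms.

6.59 ms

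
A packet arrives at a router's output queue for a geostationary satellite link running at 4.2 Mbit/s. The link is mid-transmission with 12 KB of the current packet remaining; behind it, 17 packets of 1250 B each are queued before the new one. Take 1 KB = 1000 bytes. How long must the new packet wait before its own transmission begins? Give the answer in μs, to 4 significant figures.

63330 μs

Each queued packet: L/R = 10000/4200000 = 2380.95 μs.
17 queued → 40476.2 μs.
Plus remaining 96000 bits of current packet: 22857.1 μs.
Queuing delay = 63330 μs.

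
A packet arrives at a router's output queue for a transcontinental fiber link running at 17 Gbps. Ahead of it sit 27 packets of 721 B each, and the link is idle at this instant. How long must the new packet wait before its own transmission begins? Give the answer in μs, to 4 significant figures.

Each queued packet: L/R = 5768/17000000000 = 0.339294 μs.
27 queued → 9.16094 μs.
Queuing delay = 9.161 μs.

9.161 μs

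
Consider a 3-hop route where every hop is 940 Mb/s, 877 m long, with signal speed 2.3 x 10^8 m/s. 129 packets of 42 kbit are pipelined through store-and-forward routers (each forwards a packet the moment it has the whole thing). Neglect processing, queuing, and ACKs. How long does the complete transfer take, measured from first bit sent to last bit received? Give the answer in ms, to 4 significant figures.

5.865 ms

Per-hop transmission t_tx = L/R = 42000/940000000 = 0.0446809 ms.
Per-hop propagation t_prop = 877/2.3e+08 = 0.00381304 ms.
Pipeline fill: first packet needs 3·t_tx to clear all hops; remaining 128 packets each add one t_tx.
Total = (3+129-1)·t_tx + 3·t_prop = 131·0.0446809 + 3·0.00381304 = 5.865 ms.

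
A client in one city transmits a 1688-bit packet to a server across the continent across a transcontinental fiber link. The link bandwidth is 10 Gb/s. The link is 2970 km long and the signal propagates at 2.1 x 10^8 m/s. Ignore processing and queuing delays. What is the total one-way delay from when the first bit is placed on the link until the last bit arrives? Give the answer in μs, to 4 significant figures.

Transmission delay = L/R = 1688 / 10000000000 = 0.1688 μs.
Propagation delay = d/s = 2970000 m / 210000000 m/s = 14142.9 μs.
Total = 14140 μs.

14140 μs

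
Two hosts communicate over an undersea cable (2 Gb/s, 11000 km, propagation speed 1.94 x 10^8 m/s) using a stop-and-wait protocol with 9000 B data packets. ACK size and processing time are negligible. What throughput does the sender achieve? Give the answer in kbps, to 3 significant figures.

t_tx = L/R = 72000/2000000000 = 3.6e-05 s.
t_prop = 11000000/194000000 = 0.056701 s; RTT = 0.113402 s.
Cycle = t_tx + RTT = 0.113438 s.
Throughput = L / cycle = 72000 / 0.113438 = 635 kbps.

635 kbps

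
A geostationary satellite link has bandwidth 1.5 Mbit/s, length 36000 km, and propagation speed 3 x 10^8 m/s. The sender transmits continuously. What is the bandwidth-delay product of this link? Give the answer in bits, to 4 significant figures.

180000 bits

Propagation delay = 36000000 / 300000000 = 0.12 s.
BDP = R × t_prop = 1500000 × 0.12 = 180000 bits.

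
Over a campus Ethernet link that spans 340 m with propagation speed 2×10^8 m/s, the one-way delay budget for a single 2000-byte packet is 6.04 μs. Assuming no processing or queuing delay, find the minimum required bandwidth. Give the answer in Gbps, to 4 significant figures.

L = 16000 bits.
Propagation delay = 340 / 200000000 = 1.7 μs.
Transmission budget = 6.04 − 1.7 = 4.34 μs.
R ≥ L / t_tx = 16000 bits / 4.34e-06 s = 3.687 Gbps.

3.687 Gbps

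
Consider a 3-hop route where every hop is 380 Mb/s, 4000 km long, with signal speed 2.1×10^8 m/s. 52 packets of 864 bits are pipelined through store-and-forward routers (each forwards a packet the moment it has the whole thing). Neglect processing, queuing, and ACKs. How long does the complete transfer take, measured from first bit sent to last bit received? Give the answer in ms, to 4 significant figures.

Per-hop transmission t_tx = L/R = 864/380000000 = 0.00227368 ms.
Per-hop propagation t_prop = 4000000/210000000 = 19.0476 ms.
Pipeline fill: first packet needs 3·t_tx to clear all hops; remaining 51 packets each add one t_tx.
Total = (3+52-1)·t_tx + 3·t_prop = 54·0.00227368 + 3·19.0476 = 57.27 ms.

57.27 ms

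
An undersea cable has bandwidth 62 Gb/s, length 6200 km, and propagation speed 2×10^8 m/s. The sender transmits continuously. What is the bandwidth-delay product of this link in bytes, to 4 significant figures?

Propagation delay = 6200000 / 200000000 = 0.031 s.
BDP = R × t_prop = 62000000000 × 0.031 = 1922000000 bits.
In bytes: 1922000000/8 = 240300000 bytes.

240300000 bytes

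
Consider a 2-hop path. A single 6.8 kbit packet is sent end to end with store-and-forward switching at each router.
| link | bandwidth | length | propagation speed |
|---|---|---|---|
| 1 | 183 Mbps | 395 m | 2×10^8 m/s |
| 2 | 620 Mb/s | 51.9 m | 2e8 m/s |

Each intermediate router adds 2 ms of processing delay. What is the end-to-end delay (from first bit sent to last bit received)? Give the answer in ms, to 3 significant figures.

2.05 ms

L = 6800 bits.
Transmission delays (L/R per hop): 0.0371585, 0.0109677 ms; sum = 0.0481262 ms.
Propagation delays (d/s per hop): 0.001975, 0.0002595 ms; sum = 0.0022345 ms.
Processing at 1 router(s): 1 × 2 ms = 2 ms.
End-to-end = 2.05 ms.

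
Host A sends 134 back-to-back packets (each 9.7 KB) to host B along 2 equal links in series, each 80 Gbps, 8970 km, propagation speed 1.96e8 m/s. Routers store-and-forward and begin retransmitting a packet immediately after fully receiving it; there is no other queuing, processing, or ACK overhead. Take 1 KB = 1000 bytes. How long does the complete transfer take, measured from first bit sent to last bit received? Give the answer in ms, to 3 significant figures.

Per-hop transmission t_tx = L/R = 77600/80000000000 = 0.00097 ms.
Per-hop propagation t_prop = 8970000/196000000 = 45.7653 ms.
Pipeline fill: first packet needs 2·t_tx to clear all hops; remaining 133 packets each add one t_tx.
Total = (2+134-1)·t_tx + 2·t_prop = 135·0.00097 + 2·45.7653 = 91.7 ms.

91.7 ms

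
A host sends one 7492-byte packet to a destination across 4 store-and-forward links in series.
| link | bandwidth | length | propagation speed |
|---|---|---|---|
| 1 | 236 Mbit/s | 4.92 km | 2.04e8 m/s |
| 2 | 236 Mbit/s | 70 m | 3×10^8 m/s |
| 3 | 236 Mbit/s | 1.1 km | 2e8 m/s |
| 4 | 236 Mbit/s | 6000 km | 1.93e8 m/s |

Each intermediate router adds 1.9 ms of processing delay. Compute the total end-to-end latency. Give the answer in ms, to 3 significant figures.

L = 7492 × 8 = 59936 bits.
Transmission delay per hop = L/R = 59936/236000000 = 0.253966 ms; 4 hops → 1.01586 ms.
Propagation delays (d/s per hop): 0.0241176, 0.000233333, 0.0055, 31.0881 ms; sum = 31.1179 ms.
Processing at 3 router(s): 3 × 1.9 ms = 5.7 ms.
End-to-end = 37.8 ms.

37.8 ms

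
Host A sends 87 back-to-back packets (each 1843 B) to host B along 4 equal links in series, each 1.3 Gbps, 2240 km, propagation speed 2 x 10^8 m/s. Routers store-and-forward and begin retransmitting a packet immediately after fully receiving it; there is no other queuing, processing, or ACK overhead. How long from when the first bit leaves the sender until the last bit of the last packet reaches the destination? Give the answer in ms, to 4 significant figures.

45.82 ms

Per-hop transmission t_tx = L/R = 14744/1300000000 = 0.0113415 ms.
Per-hop propagation t_prop = 2240000/200000000 = 11.2 ms.
Pipeline fill: first packet needs 4·t_tx to clear all hops; remaining 86 packets each add one t_tx.
Total = (4+87-1)·t_tx + 4·t_prop = 90·0.0113415 + 4·11.2 = 45.82 ms.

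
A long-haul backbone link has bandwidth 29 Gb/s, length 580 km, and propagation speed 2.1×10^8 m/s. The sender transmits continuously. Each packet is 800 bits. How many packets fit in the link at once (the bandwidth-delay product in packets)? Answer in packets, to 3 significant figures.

100000 packets

Propagation delay = 580000 / 210000000 = 0.0027619 s.
BDP = R × t_prop = 29000000000 × 0.0027619 = 80095200 bits.
In packets of 800 bits: 100000 packets.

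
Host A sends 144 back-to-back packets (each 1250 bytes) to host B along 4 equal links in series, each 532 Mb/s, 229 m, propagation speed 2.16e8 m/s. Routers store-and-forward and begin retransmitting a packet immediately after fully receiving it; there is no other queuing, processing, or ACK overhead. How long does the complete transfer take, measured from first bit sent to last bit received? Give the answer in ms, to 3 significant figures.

Per-hop transmission t_tx = L/R = 10000/532000000 = 0.018797 ms.
Per-hop propagation t_prop = 229/216000000 = 0.00106019 ms.
Pipeline fill: first packet needs 4·t_tx to clear all hops; remaining 143 packets each add one t_tx.
Total = (4+144-1)·t_tx + 4·t_prop = 147·0.018797 + 4·0.00106019 = 2.77 ms.

2.77 ms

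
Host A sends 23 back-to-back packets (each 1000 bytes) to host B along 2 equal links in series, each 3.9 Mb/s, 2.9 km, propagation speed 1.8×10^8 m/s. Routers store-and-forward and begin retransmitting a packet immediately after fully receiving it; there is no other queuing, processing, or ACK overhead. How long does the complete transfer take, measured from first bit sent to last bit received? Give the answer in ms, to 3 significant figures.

Per-hop transmission t_tx = L/R = 8000/3900000 = 2.05128 ms.
Per-hop propagation t_prop = 2900/180000000 = 0.0161111 ms.
Pipeline fill: first packet needs 2·t_tx to clear all hops; remaining 22 packets each add one t_tx.
Total = (2+23-1)·t_tx + 2·t_prop = 24·2.05128 + 2·0.0161111 = 49.3 ms.

49.3 ms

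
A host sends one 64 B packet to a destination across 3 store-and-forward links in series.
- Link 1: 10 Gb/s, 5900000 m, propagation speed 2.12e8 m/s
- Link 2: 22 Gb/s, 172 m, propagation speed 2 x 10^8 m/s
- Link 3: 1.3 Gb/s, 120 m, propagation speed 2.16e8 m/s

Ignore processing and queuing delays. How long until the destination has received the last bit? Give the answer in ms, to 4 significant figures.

27.83 ms

L = 64 × 8 = 512 bits.
Transmission delays (L/R per hop): 5.12e-05, 2.32727e-05, 0.000393846 ms; sum = 0.000468319 ms.
Propagation delays (d/s per hop): 27.8302, 0.00086, 0.000555556 ms; sum = 27.8316 ms.
End-to-end = 27.83 ms.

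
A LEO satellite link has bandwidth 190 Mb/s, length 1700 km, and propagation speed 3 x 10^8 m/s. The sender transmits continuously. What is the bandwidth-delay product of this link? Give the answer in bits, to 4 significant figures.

1077000 bits

Propagation delay = 1700000 / 300000000 = 0.00566667 s.
BDP = R × t_prop = 190000000 × 0.00566667 = 1076670 bits.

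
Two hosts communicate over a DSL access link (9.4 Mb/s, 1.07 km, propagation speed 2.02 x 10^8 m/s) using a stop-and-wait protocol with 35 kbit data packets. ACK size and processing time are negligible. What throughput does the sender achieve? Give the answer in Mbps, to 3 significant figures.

9.37 Mbps

t_tx = L/R = 35000/9400000 = 0.0037234 s.
t_prop = 1070/202000000 = 5.29703e-06 s; RTT = 1.05941e-05 s.
Cycle = t_tx + RTT = 0.003734 s.
Throughput = L / cycle = 35000 / 0.003734 = 9.37 Mbps.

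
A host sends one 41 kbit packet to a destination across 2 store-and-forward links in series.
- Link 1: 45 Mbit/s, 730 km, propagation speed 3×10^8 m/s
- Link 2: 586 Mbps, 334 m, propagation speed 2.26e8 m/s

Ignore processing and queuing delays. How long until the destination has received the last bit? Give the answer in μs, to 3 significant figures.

3420 μs

L = 41000 bits.
Transmission delays (L/R per hop): 911.111, 69.9659 μs; sum = 981.077 μs.
Propagation delays (d/s per hop): 2433.33, 1.47788 μs; sum = 2434.81 μs.
End-to-end = 3420 μs.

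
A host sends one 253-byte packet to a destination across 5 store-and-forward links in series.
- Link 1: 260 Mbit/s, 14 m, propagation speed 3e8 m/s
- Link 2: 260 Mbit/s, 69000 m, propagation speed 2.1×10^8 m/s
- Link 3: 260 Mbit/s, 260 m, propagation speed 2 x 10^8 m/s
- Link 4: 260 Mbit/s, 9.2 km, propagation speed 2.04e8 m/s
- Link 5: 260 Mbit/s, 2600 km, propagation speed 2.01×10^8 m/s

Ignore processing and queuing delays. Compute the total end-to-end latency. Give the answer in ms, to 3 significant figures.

13.3 ms

L = 253 × 8 = 2024 bits.
Transmission delay per hop = L/R = 2024/260000000 = 0.00778462 ms; 5 hops → 0.0389231 ms.
Propagation delays (d/s per hop): 4.66667e-05, 0.328571, 0.0013, 0.045098, 12.9353 ms; sum = 13.3103 ms.
End-to-end = 13.3 ms.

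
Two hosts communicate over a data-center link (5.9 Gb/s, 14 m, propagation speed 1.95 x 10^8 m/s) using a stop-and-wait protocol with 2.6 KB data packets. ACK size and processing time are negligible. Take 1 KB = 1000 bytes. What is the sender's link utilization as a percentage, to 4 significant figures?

t_tx = L/R = 20800/5900000000 = 3.52542e-06 s.
t_prop = 14/195000000 = 7.17949e-08 s; RTT = 1.4359e-07 s.
Cycle = t_tx + RTT = 3.66901e-06 s.
Utilization = t_tx / cycle = 3.52542e-06/3.66901e-06 = 96.09 %.

96.09 %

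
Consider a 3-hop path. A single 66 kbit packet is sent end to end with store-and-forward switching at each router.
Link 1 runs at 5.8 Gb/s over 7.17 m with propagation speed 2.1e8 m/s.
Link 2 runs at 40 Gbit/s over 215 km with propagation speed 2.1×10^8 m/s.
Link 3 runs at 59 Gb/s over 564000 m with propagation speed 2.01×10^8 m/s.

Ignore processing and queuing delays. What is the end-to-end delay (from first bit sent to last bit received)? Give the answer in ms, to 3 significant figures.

3.84 ms

L = 66000 bits.
Transmission delays (L/R per hop): 0.0113793, 0.00165, 0.00111864 ms; sum = 0.014148 ms.
Propagation delays (d/s per hop): 3.41429e-05, 1.02381, 2.80597 ms; sum = 3.82981 ms.
End-to-end = 3.84 ms.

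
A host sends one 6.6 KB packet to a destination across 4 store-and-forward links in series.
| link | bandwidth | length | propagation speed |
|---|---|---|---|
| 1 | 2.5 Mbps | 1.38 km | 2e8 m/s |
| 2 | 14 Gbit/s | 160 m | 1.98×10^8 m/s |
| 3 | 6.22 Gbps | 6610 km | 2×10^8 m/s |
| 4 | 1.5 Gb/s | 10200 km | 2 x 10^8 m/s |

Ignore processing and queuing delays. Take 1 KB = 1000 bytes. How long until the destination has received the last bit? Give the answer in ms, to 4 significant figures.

L = 52800 bits.
Transmission delays (L/R per hop): 21.12, 0.00377143, 0.00848875, 0.0352 ms; sum = 21.1675 ms.
Propagation delays (d/s per hop): 0.0069, 0.000808081, 33.05, 51 ms; sum = 84.0577 ms.
End-to-end = 105.2 ms.

105.2 ms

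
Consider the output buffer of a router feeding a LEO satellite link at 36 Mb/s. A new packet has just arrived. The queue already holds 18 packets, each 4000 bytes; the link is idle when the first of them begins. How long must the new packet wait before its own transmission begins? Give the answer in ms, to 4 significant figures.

Each queued packet: L/R = 32000/36000000 = 0.888889 ms.
18 queued → 16 ms.
Queuing delay = 16.00 ms.

16.00 ms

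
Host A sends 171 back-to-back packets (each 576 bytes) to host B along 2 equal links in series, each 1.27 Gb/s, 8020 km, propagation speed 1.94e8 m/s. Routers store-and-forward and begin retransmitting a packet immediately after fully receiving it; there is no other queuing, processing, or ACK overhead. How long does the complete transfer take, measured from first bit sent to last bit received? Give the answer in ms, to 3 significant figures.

83.3 ms

Per-hop transmission t_tx = L/R = 4608/1270000000 = 0.00362835 ms.
Per-hop propagation t_prop = 8020000/194000000 = 41.3402 ms.
Pipeline fill: first packet needs 2·t_tx to clear all hops; remaining 170 packets each add one t_tx.
Total = (2+171-1)·t_tx + 2·t_prop = 172·0.00362835 + 2·41.3402 = 83.3 ms.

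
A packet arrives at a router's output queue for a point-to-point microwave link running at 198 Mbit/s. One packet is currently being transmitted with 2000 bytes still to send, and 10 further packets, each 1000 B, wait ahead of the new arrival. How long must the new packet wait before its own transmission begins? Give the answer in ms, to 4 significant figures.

0.4848 ms

Each queued packet: L/R = 8000/198000000 = 0.040404 ms.
10 queued → 0.40404 ms.
Plus remaining 16000 bits of current packet: 0.0808081 ms.
Queuing delay = 0.4848 ms.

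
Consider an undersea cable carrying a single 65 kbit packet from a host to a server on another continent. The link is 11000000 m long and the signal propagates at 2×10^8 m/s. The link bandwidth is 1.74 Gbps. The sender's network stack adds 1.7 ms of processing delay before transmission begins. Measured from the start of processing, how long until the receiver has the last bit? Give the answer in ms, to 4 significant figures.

L = 65000 bits.
Transmission delay = L/R = 65000 / 1740000000 = 0.0373563 ms.
Propagation delay = d/s = 11000000 m / 200000000 m/s = 55 ms.
Plus processing delay 1.7 ms = 1.7 ms.
Total = 56.74 ms.

56.74 ms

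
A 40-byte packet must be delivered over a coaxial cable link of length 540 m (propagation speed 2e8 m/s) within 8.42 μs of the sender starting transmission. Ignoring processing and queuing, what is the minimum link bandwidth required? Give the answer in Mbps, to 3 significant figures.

55.9 Mbps

L = 320 bits.
Propagation delay = 540 / 200000000 = 2.7 μs.
Transmission budget = 8.42 − 2.7 = 5.72 μs.
R ≥ L / t_tx = 320 bits / 5.72e-06 s = 55.9 Mbps.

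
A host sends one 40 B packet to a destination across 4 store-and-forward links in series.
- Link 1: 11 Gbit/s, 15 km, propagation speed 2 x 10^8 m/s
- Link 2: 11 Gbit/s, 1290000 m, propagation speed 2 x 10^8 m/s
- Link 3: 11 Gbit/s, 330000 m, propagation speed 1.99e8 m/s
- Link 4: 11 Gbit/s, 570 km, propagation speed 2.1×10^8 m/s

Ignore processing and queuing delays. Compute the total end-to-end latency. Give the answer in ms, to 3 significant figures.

L = 40 × 8 = 320 bits.
Transmission delay per hop = L/R = 320/11000000000 = 2.90909e-05 ms; 4 hops → 0.000116364 ms.
Propagation delays (d/s per hop): 0.075, 6.45, 1.65829, 2.71429 ms; sum = 10.8976 ms.
End-to-end = 10.9 ms.

10.9 ms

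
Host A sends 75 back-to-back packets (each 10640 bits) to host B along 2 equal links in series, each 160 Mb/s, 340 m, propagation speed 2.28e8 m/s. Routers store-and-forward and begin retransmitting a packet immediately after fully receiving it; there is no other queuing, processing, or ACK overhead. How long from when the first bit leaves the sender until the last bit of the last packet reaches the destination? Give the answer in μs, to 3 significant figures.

5060 μs

Per-hop transmission t_tx = L/R = 10640/160000000 = 66.5 μs.
Per-hop propagation t_prop = 340/2.28e+08 = 1.49123 μs.
Pipeline fill: first packet needs 2·t_tx to clear all hops; remaining 74 packets each add one t_tx.
Total = (2+75-1)·t_tx + 2·t_prop = 76·66.5 + 2·1.49123 = 5060 μs.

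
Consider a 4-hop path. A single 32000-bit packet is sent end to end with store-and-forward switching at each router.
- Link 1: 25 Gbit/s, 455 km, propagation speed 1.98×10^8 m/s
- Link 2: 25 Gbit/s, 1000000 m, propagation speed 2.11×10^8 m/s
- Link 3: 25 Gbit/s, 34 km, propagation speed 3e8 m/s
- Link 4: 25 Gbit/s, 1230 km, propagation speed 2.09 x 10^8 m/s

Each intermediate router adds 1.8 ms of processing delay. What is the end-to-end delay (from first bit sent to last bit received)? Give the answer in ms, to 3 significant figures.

Transmission delay per hop = L/R = 32000/25000000000 = 0.00128 ms; 4 hops → 0.00512 ms.
Propagation delays (d/s per hop): 2.29798, 4.73934, 0.113333, 5.88517 ms; sum = 13.0358 ms.
Processing at 3 router(s): 3 × 1.8 ms = 5.4 ms.
End-to-end = 18.4 ms.

18.4 ms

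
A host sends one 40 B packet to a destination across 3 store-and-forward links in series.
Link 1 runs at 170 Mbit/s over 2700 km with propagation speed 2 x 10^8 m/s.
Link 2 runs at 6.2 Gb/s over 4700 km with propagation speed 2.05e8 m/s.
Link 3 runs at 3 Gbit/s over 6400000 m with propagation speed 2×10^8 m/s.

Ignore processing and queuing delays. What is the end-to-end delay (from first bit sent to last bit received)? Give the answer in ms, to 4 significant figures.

68.43 ms

L = 40 × 8 = 320 bits.
Transmission delays (L/R per hop): 0.00188235, 5.16129e-05, 0.000106667 ms; sum = 0.00204063 ms.
Propagation delays (d/s per hop): 13.5, 22.9268, 32 ms; sum = 68.4268 ms.
End-to-end = 68.43 ms.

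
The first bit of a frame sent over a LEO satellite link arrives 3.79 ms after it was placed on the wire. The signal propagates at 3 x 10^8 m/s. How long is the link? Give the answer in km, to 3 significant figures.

1140 km

d = s × t_prop = 300000000 × 0.00379 = 1140 km.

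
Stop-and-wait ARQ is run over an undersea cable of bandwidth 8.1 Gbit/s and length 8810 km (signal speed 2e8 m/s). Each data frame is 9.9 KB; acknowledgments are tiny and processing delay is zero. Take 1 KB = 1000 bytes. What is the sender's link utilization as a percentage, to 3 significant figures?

t_tx = L/R = 79200/8100000000 = 9.77778e-06 s.
t_prop = 8810000/200000000 = 0.04405 s; RTT = 0.0881 s.
Cycle = t_tx + RTT = 0.0881098 s.
Utilization = t_tx / cycle = 9.77778e-06/0.0881098 = 0.0111 %.

0.0111 %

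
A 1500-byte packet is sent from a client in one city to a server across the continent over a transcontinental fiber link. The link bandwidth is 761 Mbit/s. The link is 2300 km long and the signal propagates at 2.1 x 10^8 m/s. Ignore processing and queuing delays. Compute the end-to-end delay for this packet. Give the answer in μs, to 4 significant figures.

L = 1500 × 8 = 12000 bits.
Transmission delay = L/R = 12000 / 761000000 = 15.7687 μs.
Propagation delay = d/s = 2300000 m / 210000000 m/s = 10952.4 μs.
Total = 10970 μs.

10970 μs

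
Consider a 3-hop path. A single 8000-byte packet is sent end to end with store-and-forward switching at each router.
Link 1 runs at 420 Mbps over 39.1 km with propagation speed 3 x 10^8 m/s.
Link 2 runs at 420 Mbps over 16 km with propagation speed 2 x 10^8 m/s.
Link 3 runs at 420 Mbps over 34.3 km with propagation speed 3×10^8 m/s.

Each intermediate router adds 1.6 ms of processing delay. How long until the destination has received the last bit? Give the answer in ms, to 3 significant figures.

3.98 ms

L = 8000 × 8 = 64000 bits.
Transmission delay per hop = L/R = 64000/420000000 = 0.152381 ms; 3 hops → 0.457143 ms.
Propagation delays (d/s per hop): 0.130333, 0.08, 0.114333 ms; sum = 0.324667 ms.
Processing at 2 router(s): 2 × 1.6 ms = 3.2 ms.
End-to-end = 3.98 ms.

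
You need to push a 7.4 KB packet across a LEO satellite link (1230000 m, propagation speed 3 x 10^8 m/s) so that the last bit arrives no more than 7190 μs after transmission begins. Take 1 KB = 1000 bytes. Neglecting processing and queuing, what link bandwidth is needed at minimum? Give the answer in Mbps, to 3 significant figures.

L = 59200 bits.
Propagation delay = 1230000 / 300000000 = 4100 μs.
Transmission budget = 7190 − 4100 = 3090 μs.
R ≥ L / t_tx = 59200 bits / 0.00309 s = 19.2 Mbps.

19.2 Mbps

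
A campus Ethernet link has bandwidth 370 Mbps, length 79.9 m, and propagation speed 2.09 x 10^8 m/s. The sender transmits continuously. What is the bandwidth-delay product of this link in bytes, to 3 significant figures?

17.7 bytes

Propagation delay = 79.9 / 209000000 = 3.82297e-07 s.
BDP = R × t_prop = 370000000 × 3.82297e-07 = 141.45 bits.
In bytes: 141.45/8 = 17.7 bytes.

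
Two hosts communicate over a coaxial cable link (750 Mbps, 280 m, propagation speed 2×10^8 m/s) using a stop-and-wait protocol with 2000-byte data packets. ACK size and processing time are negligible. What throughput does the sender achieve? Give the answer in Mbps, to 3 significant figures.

t_tx = L/R = 16000/750000000 = 2.13333e-05 s.
t_prop = 280/200000000 = 1.4e-06 s; RTT = 2.8e-06 s.
Cycle = t_tx + RTT = 2.41333e-05 s.
Throughput = L / cycle = 16000 / 2.41333e-05 = 663 Mbps.

663 Mbps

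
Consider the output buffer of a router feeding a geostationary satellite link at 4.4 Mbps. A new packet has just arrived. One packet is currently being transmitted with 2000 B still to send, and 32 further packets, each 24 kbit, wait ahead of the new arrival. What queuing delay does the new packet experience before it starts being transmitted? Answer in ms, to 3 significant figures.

178 ms

Each queued packet: L/R = 24000/4400000 = 5.45455 ms.
32 queued → 174.545 ms.
Plus remaining 16000 bits of current packet: 3.63636 ms.
Queuing delay = 178 ms.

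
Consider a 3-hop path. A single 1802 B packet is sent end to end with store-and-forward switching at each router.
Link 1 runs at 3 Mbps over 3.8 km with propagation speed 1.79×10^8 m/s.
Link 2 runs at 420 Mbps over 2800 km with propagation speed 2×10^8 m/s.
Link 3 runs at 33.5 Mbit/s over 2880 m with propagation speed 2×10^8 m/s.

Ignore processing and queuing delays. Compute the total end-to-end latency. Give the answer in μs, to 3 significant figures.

L = 1802 × 8 = 14416 bits.
Transmission delays (L/R per hop): 4805.33, 34.3238, 430.328 μs; sum = 5269.99 μs.
Propagation delays (d/s per hop): 21.2291, 14000, 14.4 μs; sum = 14035.6 μs.
End-to-end = 19300 μs.

19300 μs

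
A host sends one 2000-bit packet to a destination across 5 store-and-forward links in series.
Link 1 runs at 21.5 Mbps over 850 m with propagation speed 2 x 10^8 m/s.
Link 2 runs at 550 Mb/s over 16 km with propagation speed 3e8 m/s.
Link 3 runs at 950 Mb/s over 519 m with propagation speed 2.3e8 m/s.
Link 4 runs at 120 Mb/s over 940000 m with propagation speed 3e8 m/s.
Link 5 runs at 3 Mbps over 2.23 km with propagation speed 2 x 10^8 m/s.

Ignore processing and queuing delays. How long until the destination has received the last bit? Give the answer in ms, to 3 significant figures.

3.99 ms

Transmission delays (L/R per hop): 0.0930233, 0.00363636, 0.00210526, 0.0166667, 0.666667 ms; sum = 0.782098 ms.
Propagation delays (d/s per hop): 0.00425, 0.0533333, 0.00225652, 3.13333, 0.01115 ms; sum = 3.20432 ms.
End-to-end = 3.99 ms.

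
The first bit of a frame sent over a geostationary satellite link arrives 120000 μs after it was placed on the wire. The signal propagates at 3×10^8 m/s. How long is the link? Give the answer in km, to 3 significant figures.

d = s × t_prop = 300000000 × 0.12 = 36000 km.

36000 km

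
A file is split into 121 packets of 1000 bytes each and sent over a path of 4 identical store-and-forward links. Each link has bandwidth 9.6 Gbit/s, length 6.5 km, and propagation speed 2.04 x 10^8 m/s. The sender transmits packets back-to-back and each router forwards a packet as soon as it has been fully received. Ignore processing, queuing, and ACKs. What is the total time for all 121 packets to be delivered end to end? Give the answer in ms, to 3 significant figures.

0.231 ms

Per-hop transmission t_tx = L/R = 8000/9600000000 = 0.000833333 ms.
Per-hop propagation t_prop = 6500/204000000 = 0.0318627 ms.
Pipeline fill: first packet needs 4·t_tx to clear all hops; remaining 120 packets each add one t_tx.
Total = (4+121-1)·t_tx + 4·t_prop = 124·0.000833333 + 4·0.0318627 = 0.231 ms.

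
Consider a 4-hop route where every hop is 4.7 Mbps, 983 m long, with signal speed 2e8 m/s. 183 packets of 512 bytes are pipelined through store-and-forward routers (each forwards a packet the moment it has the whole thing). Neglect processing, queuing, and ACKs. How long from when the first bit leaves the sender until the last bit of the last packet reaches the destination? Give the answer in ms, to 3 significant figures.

162 ms

Per-hop transmission t_tx = L/R = 4096/4700000 = 0.871489 ms.
Per-hop propagation t_prop = 983/200000000 = 0.004915 ms.
Pipeline fill: first packet needs 4·t_tx to clear all hops; remaining 182 packets each add one t_tx.
Total = (4+183-1)·t_tx + 4·t_prop = 186·0.871489 + 4·0.004915 = 162 ms.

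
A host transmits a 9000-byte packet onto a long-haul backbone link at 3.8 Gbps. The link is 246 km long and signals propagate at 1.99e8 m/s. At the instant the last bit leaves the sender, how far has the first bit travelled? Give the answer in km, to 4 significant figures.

3.771 km

t_tx = L/R = 72000/3800000000 = 1.89474e-05 s.
Distance = s × t_tx = 199000000 × 1.89474e-05 = 3.771 km.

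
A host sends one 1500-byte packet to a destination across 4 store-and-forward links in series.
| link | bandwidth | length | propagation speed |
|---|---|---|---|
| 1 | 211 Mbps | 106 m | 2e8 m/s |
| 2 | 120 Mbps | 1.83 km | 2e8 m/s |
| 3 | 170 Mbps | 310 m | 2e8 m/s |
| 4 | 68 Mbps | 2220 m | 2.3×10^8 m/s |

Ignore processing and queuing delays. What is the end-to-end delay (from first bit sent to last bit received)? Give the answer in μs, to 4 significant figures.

424.8 μs

L = 1500 × 8 = 12000 bits.
Transmission delays (L/R per hop): 56.872, 100, 70.5882, 176.471 μs; sum = 403.931 μs.
Propagation delays (d/s per hop): 0.53, 9.15, 1.55, 9.65217 μs; sum = 20.8822 μs.
End-to-end = 424.8 μs.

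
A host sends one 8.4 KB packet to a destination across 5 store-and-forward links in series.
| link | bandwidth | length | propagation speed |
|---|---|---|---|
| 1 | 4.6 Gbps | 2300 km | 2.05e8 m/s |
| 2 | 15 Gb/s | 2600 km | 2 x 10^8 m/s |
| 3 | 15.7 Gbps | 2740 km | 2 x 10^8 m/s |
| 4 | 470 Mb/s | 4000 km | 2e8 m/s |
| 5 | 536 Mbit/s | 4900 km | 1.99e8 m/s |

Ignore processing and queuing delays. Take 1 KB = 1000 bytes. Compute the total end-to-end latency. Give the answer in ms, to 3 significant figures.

L = 67200 bits.
Transmission delays (L/R per hop): 0.0146087, 0.00448, 0.00428025, 0.142979, 0.125373 ms; sum = 0.291721 ms.
Propagation delays (d/s per hop): 11.2195, 13, 13.7, 20, 24.6231 ms; sum = 82.5426 ms.
End-to-end = 82.8 ms.

82.8 ms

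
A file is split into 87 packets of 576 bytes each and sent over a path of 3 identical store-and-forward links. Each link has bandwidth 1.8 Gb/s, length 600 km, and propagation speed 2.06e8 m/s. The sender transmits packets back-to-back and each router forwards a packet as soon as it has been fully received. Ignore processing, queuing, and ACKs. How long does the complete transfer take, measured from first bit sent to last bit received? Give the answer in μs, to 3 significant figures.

Per-hop transmission t_tx = L/R = 4608/1800000000 = 2.56 μs.
Per-hop propagation t_prop = 600000/206000000 = 2912.62 μs.
Pipeline fill: first packet needs 3·t_tx to clear all hops; remaining 86 packets each add one t_tx.
Total = (3+87-1)·t_tx + 3·t_prop = 89·2.56 + 3·2912.62 = 8970 μs.

8970 μs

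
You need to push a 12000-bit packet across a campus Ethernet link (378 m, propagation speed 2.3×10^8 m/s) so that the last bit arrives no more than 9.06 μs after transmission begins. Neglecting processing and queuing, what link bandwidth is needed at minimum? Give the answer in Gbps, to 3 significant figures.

1.62 Gbps

Propagation delay = 378 / 2.3e+08 = 1.64348 μs.
Transmission budget = 9.06 − 1.64348 = 7.41652 μs.
R ≥ L / t_tx = 12000 bits / 7.41652e-06 s = 1.62 Gbps.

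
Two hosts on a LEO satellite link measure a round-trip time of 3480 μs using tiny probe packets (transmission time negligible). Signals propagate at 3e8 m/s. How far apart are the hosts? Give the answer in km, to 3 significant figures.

522 km

One-way propagation = RTT/2 = 1740 μs.
d = s × t = 300000000 × 0.00174 = 522 km.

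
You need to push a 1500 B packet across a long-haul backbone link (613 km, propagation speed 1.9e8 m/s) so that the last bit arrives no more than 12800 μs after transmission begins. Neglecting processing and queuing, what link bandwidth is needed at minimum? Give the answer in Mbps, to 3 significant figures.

L = 12000 bits.
Propagation delay = 613000 / 190000000 = 3226.32 μs.
Transmission budget = 12800 − 3226.32 = 9573.68 μs.
R ≥ L / t_tx = 12000 bits / 0.00957368 s = 1.25 Mbps.

1.25 Mbps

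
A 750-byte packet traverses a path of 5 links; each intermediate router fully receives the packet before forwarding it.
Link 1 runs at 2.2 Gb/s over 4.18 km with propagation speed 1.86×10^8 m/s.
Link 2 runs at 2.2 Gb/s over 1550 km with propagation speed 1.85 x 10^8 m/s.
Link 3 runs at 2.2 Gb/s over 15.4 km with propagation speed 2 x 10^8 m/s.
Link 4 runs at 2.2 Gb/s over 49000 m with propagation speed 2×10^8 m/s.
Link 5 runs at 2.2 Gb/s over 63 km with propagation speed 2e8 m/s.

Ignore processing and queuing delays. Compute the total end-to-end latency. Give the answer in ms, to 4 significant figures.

L = 750 × 8 = 6000 bits.
Transmission delay per hop = L/R = 6000/2200000000 = 0.00272727 ms; 5 hops → 0.0136364 ms.
Propagation delays (d/s per hop): 0.0224731, 8.37838, 0.077, 0.245, 0.315 ms; sum = 9.03785 ms.
End-to-end = 9.051 ms.

9.051 ms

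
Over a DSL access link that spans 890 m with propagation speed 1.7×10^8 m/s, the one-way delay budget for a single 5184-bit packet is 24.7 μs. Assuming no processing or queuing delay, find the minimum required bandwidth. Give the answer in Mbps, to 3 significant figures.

266 Mbps

Propagation delay = 890 / 170000000 = 5.23529 μs.
Transmission budget = 24.7 − 5.23529 = 19.4647 μs.
R ≥ L / t_tx = 5184 bits / 1.94647e-05 s = 266 Mbps.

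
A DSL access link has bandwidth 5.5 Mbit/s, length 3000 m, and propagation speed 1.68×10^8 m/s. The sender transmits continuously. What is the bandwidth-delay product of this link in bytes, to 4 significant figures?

12.28 bytes

Propagation delay = 3000 / 168000000 = 1.78571e-05 s.
BDP = R × t_prop = 5500000 × 1.78571e-05 = 98.2143 bits.
In bytes: 98.2143/8 = 12.28 bytes.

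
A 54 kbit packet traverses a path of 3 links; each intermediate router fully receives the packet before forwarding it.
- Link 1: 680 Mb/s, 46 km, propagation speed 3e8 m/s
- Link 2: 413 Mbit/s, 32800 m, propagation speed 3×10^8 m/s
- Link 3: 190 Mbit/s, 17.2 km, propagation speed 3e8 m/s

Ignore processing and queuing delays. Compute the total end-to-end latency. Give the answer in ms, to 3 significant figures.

0.814 ms

L = 54000 bits.
Transmission delays (L/R per hop): 0.0794118, 0.130751, 0.284211 ms; sum = 0.494373 ms.
Propagation delays (d/s per hop): 0.153333, 0.109333, 0.0573333 ms; sum = 0.32 ms.
End-to-end = 0.814 ms.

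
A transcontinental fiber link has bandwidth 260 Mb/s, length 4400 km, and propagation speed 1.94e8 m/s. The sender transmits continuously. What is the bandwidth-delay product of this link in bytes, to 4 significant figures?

Propagation delay = 4400000 / 194000000 = 0.0226804 s.
BDP = R × t_prop = 260000000 × 0.0226804 = 5896910 bits.
In bytes: 5896910/8 = 737100 bytes.

737100 bytes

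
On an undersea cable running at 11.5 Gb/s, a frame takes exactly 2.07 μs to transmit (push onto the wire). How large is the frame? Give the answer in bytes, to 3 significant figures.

2980 bytes

L = R × t_tx = 11500000000 b/s × 2.07e-06 s = 23805 bits.
In bytes: 23805 / 8 = 2980 bytes.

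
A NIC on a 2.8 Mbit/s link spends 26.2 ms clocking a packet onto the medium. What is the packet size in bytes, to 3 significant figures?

9170 bytes

L = R × t_tx = 2800000 b/s × 0.0262 s = 73360 bits.
In bytes: 73360 / 8 = 9170 bytes.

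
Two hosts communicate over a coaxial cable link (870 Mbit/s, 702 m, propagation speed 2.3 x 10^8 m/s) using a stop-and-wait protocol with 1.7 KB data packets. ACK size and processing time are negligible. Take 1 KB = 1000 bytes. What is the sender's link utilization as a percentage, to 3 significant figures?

t_tx = L/R = 13600/870000000 = 1.56322e-05 s.
t_prop = 702/2.3e+08 = 3.05217e-06 s; RTT = 6.10435e-06 s.
Cycle = t_tx + RTT = 2.17365e-05 s.
Utilization = t_tx / cycle = 1.56322e-05/2.17365e-05 = 71.9 %.

71.9 %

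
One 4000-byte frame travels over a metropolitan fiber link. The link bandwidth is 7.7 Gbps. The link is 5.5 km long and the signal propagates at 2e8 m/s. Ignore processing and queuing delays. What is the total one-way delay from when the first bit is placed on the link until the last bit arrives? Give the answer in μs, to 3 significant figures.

31.7 μs

L = 4000 × 8 = 32000 bits.
Transmission delay = L/R = 32000 / 7700000000 = 4.15584 μs.
Propagation delay = d/s = 5500 m / 200000000 m/s = 27.5 μs.
Total = 31.7 μs.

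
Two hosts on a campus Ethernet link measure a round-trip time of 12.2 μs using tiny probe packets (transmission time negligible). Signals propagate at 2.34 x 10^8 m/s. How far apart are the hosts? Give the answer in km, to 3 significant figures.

1.43 km

One-way propagation = RTT/2 = 6.1 μs.
d = s × t = 234000000 × 6.1e-06 = 1.43 km.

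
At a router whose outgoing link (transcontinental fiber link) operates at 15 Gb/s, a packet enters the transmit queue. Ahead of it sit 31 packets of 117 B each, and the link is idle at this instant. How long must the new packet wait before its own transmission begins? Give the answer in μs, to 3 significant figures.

Each queued packet: L/R = 936/15000000000 = 0.0624 μs.
31 queued → 1.9344 μs.
Queuing delay = 1.93 μs.

1.93 μs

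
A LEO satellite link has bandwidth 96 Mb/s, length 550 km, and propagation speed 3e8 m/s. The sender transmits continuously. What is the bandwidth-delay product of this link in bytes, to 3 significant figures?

Propagation delay = 550000 / 300000000 = 0.00183333 s.
BDP = R × t_prop = 96000000 × 0.00183333 = 176000 bits.
In bytes: 176000/8 = 22000 bytes.

22000 bytes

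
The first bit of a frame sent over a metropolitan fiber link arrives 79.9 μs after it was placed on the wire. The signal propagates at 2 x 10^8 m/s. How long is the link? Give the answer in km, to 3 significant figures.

d = s × t_prop = 200000000 × 7.99e-05 = 16.0 km.

16.0 km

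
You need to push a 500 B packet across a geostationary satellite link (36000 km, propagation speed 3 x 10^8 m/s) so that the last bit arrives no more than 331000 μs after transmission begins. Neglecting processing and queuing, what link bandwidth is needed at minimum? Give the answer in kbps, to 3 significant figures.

L = 4000 bits.
Propagation delay = 36000000 / 300000000 = 120000 μs.
Transmission budget = 331000 − 120000 = 211000 μs.
R ≥ L / t_tx = 4000 bits / 0.211 s = 19.0 kbps.

19.0 kbps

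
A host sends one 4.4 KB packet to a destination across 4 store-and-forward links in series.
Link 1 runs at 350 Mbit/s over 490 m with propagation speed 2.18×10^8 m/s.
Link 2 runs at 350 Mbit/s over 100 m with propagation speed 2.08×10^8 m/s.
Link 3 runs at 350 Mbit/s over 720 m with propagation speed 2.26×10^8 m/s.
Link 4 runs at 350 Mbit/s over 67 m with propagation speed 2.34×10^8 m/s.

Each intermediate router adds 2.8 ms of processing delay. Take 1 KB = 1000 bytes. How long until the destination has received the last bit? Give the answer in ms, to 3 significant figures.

8.81 ms

L = 35200 bits.
Transmission delay per hop = L/R = 35200/350000000 = 0.100571 ms; 4 hops → 0.402286 ms.
Propagation delays (d/s per hop): 0.00224771, 0.000480769, 0.00318584, 0.000286325 ms; sum = 0.00620064 ms.
Processing at 3 router(s): 3 × 2.8 ms = 8.4 ms.
End-to-end = 8.81 ms.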